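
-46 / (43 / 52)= -2392 / 43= -55.63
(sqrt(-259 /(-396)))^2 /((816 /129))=11137 /107712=0.10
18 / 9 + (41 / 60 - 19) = -979 / 60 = -16.32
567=567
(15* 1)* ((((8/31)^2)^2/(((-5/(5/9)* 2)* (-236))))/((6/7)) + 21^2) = 3243927550325/490389651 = 6615.00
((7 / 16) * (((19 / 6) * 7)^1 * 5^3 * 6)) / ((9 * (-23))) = -116375 / 3312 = -35.14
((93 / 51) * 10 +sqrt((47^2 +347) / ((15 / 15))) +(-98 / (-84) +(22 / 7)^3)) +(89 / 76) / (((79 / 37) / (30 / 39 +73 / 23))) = 6 * sqrt(71) +1652080072385 / 31403363628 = 103.17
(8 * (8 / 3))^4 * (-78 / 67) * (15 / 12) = -545259520 / 1809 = -301414.88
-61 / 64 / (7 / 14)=-61 / 32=-1.91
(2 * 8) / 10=8 / 5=1.60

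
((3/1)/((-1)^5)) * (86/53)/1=-258/53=-4.87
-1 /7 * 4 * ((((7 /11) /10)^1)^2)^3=-16807 /442890250000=-0.00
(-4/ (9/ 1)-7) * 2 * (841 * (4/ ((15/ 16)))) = -7212416/ 135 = -53425.30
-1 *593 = -593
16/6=8/3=2.67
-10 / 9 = -1.11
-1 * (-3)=3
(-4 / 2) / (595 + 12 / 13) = -26 / 7747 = -0.00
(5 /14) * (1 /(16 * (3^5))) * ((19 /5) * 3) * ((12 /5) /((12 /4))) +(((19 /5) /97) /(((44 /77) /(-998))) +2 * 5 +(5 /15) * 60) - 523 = -561.42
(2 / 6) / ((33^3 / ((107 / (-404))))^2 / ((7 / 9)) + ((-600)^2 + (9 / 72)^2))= 5129152 / 364247611341309741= 0.00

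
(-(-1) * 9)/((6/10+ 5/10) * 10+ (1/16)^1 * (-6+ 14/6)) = 432/517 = 0.84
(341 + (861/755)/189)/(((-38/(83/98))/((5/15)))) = -48080572/18978435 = -2.53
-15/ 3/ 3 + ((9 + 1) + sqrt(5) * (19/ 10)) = 19 * sqrt(5)/ 10 + 25/ 3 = 12.58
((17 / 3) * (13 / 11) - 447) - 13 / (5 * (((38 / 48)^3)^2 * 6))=-3431547117434 / 7762570365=-442.06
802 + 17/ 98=78613/ 98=802.17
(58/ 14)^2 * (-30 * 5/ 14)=-63075/ 343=-183.89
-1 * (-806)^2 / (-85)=649636 / 85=7642.78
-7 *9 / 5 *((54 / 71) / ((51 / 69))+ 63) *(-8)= 38950632 / 6035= 6454.12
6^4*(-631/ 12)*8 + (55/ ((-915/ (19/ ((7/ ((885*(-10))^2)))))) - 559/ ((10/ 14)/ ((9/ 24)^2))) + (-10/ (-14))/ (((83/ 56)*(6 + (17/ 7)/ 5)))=-34301520823537379/ 2574434240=-13323906.39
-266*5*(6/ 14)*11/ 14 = -3135/ 7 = -447.86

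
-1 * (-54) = 54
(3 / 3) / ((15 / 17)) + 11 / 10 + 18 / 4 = 101 / 15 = 6.73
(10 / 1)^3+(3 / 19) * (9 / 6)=38009 / 38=1000.24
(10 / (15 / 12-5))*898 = -7184 / 3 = -2394.67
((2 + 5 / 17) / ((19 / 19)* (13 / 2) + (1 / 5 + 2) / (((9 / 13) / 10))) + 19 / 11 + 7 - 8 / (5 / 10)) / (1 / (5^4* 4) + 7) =-178715000 / 173452411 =-1.03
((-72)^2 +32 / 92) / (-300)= -5962 / 345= -17.28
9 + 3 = 12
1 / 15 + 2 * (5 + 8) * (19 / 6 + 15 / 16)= 4271 / 40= 106.78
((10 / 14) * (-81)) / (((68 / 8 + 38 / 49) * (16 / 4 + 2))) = -105 / 101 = -1.04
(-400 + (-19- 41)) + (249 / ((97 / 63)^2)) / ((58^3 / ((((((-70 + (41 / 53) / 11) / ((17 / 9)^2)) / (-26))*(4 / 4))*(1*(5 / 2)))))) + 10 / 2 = -7318256356921139315 / 16084115768941792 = -455.00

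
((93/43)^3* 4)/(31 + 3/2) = 6434856/5167955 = 1.25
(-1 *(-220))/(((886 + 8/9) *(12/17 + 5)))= 16830/387127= 0.04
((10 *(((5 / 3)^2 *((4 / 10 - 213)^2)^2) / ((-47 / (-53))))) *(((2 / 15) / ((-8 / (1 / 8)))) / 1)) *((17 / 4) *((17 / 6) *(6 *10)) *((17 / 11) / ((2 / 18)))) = -332472471496893829 / 248160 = -1339750449294.38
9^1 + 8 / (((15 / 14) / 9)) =381 / 5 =76.20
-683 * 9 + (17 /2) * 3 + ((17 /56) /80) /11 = -301667503 /49280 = -6121.50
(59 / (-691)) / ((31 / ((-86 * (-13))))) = -65962 / 21421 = -3.08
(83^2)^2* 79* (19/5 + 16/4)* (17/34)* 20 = 292438174002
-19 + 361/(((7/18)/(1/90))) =-304/35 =-8.69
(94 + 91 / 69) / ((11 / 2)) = 13154 / 759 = 17.33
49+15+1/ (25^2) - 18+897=589376/ 625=943.00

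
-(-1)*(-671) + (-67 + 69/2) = -1407/2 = -703.50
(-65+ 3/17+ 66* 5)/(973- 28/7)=4508/16473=0.27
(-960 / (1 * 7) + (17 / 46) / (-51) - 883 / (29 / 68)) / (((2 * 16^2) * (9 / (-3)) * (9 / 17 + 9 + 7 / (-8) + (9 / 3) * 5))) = 0.06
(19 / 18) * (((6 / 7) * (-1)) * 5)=-95 / 21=-4.52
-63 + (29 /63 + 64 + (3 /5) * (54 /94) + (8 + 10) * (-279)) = -74323987 /14805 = -5020.20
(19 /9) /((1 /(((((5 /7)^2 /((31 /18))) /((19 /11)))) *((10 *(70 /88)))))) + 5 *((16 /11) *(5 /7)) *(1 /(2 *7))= 54325 /16709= 3.25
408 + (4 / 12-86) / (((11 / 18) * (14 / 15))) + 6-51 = 16386 / 77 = 212.81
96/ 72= 4/ 3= 1.33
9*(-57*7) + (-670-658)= -4919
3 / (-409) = -3 / 409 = -0.01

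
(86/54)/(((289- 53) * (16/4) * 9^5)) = 43/1505040912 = 0.00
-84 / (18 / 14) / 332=-49 / 249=-0.20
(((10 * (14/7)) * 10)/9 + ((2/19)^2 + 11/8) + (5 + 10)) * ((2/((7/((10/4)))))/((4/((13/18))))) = 65227955/13099968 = 4.98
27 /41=0.66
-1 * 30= -30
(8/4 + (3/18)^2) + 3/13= 1057/468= 2.26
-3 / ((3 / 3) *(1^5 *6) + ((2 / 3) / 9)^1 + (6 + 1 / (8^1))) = -648 / 2635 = -0.25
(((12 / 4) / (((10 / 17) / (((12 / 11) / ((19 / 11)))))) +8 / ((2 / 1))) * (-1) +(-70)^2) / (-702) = -25823 / 3705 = -6.97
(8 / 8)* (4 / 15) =4 / 15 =0.27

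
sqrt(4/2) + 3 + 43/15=sqrt(2) + 88/15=7.28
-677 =-677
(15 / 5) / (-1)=-3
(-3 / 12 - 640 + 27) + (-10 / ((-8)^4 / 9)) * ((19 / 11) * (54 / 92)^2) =-29233789631 / 47669248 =-613.26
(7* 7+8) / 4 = 57 / 4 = 14.25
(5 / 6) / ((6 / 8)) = 1.11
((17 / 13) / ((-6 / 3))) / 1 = -0.65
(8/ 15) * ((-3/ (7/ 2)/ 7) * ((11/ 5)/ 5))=-176/ 6125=-0.03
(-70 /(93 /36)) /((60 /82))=-1148 /31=-37.03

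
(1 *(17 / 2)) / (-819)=-17 / 1638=-0.01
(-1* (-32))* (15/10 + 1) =80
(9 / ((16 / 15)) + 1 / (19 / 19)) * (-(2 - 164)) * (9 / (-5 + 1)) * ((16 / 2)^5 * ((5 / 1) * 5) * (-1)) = 2818022400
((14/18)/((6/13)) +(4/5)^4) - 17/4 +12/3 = 124523/67500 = 1.84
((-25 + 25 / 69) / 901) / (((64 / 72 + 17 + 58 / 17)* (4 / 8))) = -10200 / 3972721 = -0.00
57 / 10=5.70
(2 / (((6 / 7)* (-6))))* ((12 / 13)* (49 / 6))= -343 / 117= -2.93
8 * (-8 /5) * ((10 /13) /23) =-128 /299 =-0.43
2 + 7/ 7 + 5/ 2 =11/ 2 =5.50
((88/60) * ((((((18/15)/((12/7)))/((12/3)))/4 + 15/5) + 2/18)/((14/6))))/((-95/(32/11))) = -1298/21375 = -0.06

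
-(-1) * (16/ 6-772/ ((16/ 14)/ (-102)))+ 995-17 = 209645/ 3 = 69881.67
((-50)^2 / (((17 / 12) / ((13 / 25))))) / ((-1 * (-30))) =520 / 17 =30.59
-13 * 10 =-130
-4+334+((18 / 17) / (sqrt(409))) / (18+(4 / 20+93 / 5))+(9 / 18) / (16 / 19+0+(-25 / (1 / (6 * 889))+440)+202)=45 * sqrt(409) / 639676+1664147741 / 5042872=330.00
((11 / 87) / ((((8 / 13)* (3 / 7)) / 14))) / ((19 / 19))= 7007 / 1044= 6.71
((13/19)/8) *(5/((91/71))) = 355/1064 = 0.33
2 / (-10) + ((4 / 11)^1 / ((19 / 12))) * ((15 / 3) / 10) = -0.09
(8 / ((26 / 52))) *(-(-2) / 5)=32 / 5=6.40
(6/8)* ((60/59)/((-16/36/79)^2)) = 22748445/944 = 24097.93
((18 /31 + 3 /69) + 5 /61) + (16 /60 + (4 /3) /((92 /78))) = 1372112 /652395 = 2.10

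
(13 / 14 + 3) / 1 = 55 / 14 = 3.93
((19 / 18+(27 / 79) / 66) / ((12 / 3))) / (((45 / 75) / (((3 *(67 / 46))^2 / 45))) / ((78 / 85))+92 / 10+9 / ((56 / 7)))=4841296720 / 216631071261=0.02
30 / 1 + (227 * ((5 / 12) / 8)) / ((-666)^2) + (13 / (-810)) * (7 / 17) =108558686107 / 3619416960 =29.99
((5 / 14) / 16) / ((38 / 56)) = 5 / 152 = 0.03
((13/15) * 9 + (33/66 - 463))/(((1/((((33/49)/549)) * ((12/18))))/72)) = -400136/14945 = -26.77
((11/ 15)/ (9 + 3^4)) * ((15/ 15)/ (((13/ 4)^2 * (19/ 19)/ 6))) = 0.00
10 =10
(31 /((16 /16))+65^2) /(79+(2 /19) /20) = 808640 /15011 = 53.87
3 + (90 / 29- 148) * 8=-33529 / 29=-1156.17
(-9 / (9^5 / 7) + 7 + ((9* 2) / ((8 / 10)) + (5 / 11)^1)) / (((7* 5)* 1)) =864709 / 1010394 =0.86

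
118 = 118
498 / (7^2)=498 / 49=10.16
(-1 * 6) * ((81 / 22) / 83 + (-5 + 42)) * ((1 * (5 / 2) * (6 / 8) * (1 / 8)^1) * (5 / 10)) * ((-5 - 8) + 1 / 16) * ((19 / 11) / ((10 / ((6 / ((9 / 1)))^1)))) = 798119757 / 20568064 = 38.80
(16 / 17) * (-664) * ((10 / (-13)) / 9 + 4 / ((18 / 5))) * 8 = -3399680 / 663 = -5127.72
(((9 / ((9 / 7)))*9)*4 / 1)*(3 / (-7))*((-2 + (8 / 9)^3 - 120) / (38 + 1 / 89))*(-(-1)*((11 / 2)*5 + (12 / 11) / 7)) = 67035927452 / 7033257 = 9531.28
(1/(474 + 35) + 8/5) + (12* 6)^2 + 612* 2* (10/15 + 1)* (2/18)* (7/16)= 80698417/15270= 5284.77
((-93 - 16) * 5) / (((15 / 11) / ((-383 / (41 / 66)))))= 10102774 / 41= 246409.12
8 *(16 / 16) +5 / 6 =53 / 6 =8.83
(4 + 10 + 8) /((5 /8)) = 176 /5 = 35.20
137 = 137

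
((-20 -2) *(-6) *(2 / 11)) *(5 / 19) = 120 / 19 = 6.32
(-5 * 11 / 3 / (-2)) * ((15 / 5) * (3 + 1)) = 110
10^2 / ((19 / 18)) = 1800 / 19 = 94.74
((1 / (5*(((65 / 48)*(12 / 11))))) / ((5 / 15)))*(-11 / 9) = -0.50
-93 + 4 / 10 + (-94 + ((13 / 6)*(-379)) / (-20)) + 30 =-2773 / 24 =-115.54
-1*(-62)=62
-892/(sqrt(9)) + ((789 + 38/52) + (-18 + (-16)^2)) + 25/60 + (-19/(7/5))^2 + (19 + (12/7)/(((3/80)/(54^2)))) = 1026106519/7644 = 134236.85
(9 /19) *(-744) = -6696 /19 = -352.42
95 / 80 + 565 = 9059 / 16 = 566.19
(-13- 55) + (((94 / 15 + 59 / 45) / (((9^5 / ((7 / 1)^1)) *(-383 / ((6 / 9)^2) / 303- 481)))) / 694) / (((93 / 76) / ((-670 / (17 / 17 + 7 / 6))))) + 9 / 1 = -27648187669556485 / 468613355701023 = -59.00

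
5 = 5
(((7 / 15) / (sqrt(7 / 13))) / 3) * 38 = 38 * sqrt(91) / 45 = 8.06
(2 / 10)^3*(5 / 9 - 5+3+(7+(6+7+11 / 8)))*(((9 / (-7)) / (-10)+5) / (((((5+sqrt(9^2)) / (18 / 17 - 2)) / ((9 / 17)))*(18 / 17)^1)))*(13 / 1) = -191347 / 535500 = -0.36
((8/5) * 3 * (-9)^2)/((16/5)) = 243/2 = 121.50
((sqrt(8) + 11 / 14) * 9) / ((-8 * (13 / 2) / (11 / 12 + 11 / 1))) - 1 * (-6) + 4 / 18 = 9277 / 2016 - 33 * sqrt(2) / 8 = -1.23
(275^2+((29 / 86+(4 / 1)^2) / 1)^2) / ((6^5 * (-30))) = -112259305 / 345067776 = -0.33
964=964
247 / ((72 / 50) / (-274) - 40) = -845975 / 137018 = -6.17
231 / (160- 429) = -231 / 269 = -0.86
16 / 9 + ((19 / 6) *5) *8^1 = 128.44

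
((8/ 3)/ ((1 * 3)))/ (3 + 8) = 0.08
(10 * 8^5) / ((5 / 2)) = 131072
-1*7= -7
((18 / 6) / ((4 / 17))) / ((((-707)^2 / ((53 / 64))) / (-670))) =-905505 / 63980672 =-0.01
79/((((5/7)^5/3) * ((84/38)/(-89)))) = -51319.55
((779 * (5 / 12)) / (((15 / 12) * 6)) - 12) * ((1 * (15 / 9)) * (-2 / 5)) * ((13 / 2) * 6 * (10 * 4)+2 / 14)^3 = -733323522958043 / 9261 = -79184053877.34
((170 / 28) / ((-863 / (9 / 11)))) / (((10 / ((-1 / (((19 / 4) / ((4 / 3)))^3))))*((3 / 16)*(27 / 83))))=23117824 / 110756340387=0.00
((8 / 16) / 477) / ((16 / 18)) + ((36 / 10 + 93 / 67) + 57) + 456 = 147150383 / 284080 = 517.99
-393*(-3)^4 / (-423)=3537 / 47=75.26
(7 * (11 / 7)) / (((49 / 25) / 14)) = 550 / 7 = 78.57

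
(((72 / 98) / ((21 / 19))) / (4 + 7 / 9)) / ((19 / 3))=324 / 14749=0.02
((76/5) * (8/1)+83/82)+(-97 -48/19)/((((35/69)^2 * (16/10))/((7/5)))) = -235404231/1090600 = -215.85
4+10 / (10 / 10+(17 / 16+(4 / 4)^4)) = 356 / 49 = 7.27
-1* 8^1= -8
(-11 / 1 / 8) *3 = -33 / 8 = -4.12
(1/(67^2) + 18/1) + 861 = 3945832/4489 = 879.00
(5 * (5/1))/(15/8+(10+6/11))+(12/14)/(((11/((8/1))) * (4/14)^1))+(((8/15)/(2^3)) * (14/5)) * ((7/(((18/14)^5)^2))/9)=4.21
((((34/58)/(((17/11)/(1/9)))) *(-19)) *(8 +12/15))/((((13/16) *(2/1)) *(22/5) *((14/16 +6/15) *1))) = -133760/173043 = -0.77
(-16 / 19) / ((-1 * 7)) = 16 / 133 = 0.12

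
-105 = -105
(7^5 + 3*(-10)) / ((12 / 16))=67108 / 3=22369.33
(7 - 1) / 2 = 3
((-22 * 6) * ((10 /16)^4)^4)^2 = 25355257093906402587890625 /4951760157141521099596496896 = 0.01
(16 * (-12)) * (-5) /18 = 160 /3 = 53.33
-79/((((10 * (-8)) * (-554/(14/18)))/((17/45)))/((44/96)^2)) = -1137521/10338969600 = -0.00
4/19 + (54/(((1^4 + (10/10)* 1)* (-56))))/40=8447/42560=0.20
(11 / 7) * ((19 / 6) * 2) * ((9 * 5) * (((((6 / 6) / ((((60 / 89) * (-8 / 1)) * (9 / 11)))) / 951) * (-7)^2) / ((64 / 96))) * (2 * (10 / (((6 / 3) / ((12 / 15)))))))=-1432277 / 22824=-62.75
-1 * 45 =-45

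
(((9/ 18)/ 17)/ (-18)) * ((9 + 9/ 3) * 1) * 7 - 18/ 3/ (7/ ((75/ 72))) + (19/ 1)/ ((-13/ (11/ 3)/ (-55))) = 1817499/ 6188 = 293.71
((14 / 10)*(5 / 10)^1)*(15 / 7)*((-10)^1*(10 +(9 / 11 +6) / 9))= -1775 / 11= -161.36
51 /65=0.78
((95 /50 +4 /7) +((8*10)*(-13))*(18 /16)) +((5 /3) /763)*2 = -26724629 /22890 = -1167.52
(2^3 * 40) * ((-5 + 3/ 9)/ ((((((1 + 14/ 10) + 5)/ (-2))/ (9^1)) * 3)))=44800/ 37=1210.81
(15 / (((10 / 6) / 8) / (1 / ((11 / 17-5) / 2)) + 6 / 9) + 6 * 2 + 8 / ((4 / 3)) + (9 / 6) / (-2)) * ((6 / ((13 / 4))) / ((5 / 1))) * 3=182898 / 1885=97.03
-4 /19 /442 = -2 /4199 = -0.00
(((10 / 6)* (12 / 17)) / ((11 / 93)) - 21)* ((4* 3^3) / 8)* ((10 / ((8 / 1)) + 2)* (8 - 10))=725517 / 748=969.94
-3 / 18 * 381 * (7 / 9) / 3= -889 / 54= -16.46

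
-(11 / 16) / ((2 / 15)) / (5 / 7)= -231 / 32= -7.22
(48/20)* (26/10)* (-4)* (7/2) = -2184/25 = -87.36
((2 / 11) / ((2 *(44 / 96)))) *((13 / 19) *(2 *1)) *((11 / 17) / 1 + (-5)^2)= 272064 / 39083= 6.96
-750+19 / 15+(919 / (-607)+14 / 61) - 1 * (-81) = -371575847 / 555405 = -669.02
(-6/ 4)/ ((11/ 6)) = -9/ 11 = -0.82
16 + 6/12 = 33/2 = 16.50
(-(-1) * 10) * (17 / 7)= 170 / 7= 24.29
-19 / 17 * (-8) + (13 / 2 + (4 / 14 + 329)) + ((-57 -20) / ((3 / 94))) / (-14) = 369181 / 714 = 517.06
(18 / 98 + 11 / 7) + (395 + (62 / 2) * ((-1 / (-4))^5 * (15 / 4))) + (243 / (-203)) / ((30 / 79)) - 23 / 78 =446526018839 / 1134981120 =393.42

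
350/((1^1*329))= 50/47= 1.06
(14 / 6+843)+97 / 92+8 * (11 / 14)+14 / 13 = 21442793 / 25116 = 853.75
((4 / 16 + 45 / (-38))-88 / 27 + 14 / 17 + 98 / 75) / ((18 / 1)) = -1799381 / 15697800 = -0.11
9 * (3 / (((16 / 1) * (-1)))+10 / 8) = 153 / 16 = 9.56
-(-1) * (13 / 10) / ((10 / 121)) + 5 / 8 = 3271 / 200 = 16.36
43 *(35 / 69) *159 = 79765 / 23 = 3468.04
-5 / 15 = -1 / 3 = -0.33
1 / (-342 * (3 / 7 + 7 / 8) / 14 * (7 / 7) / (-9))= 0.28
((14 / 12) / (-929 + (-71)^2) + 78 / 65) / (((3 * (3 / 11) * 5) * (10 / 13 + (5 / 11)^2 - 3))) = -2562003301 / 17675020800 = -0.14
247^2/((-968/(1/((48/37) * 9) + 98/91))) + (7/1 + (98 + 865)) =374990123/418176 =896.73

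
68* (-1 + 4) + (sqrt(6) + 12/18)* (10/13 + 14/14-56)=2182/13-705* sqrt(6)/13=35.01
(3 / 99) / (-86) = -1 / 2838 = -0.00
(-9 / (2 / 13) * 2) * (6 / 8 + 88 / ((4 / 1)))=-10647 / 4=-2661.75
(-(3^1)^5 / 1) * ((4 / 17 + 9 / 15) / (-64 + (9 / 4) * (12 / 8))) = 138024 / 41225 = 3.35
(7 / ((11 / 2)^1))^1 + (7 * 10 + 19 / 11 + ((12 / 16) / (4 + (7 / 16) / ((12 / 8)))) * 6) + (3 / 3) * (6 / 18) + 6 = 24838 / 309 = 80.38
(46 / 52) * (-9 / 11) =-207 / 286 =-0.72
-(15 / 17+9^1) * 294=-49392 / 17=-2905.41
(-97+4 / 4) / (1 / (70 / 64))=-105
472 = 472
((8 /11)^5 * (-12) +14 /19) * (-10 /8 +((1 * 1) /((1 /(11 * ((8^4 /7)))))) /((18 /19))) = -4464742107535 /385556094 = -11580.01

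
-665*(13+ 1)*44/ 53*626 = -256434640/ 53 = -4838389.43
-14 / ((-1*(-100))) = -0.14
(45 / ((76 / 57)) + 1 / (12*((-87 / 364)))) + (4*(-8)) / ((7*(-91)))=22246235 / 665028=33.45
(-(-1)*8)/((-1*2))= -4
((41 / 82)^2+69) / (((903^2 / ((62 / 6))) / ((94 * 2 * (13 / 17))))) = 5246657 / 41585859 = 0.13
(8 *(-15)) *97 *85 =-989400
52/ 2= 26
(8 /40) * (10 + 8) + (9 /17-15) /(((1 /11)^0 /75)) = -91944 /85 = -1081.69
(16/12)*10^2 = 400/3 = 133.33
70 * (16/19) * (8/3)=8960/57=157.19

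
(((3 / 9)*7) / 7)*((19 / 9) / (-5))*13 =-247 / 135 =-1.83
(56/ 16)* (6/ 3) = 7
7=7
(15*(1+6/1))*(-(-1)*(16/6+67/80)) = 5887/16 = 367.94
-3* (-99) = 297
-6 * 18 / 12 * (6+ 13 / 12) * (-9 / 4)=2295 / 16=143.44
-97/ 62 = -1.56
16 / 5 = 3.20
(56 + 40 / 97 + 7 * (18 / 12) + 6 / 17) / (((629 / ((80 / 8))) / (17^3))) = 18856485 / 3589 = 5253.97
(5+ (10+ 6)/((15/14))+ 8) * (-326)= -136594/15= -9106.27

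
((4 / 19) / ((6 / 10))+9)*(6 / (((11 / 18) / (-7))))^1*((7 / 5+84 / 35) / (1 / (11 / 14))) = -9594 / 5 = -1918.80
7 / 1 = 7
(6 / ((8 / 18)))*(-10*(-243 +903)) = -89100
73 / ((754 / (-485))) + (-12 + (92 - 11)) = 16621 / 754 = 22.04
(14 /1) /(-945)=-2 /135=-0.01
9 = 9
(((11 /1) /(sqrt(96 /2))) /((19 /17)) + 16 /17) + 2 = 4.36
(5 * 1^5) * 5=25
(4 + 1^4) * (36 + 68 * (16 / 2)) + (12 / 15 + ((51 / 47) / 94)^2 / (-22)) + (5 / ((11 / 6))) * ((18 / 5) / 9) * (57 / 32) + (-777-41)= 2238033966221 / 1073529820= 2084.74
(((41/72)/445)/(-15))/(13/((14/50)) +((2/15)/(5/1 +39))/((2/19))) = -3157/1719210330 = -0.00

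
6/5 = 1.20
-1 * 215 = -215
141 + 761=902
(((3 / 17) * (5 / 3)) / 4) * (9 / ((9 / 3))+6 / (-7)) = 75 / 476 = 0.16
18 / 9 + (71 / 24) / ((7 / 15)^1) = 467 / 56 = 8.34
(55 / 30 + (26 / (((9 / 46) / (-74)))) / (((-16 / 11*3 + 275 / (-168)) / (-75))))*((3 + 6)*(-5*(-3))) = -28307241765 / 1706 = -16592756.02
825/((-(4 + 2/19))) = -5225/26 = -200.96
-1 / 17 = -0.06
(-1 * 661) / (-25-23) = 661 / 48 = 13.77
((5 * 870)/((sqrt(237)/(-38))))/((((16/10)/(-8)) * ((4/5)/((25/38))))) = 44150.45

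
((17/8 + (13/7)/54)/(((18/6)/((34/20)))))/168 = 11101/1524096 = 0.01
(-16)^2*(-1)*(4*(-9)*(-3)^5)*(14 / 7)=-4478976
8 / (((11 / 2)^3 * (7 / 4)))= 256 / 9317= 0.03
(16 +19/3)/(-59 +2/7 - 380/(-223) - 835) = -0.03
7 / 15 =0.47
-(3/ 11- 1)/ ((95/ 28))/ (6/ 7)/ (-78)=-392/ 122265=-0.00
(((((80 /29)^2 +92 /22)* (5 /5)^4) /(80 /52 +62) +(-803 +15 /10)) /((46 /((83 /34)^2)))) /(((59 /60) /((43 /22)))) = -27207433910644755 /131855756621512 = -206.34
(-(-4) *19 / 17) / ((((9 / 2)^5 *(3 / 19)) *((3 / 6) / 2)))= 184832 / 3011499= 0.06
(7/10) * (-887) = -6209/10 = -620.90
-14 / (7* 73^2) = -2 / 5329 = -0.00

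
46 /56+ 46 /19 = 1725 /532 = 3.24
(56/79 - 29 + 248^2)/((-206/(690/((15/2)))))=-223402726/8137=-27455.17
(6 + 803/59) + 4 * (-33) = -6631/59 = -112.39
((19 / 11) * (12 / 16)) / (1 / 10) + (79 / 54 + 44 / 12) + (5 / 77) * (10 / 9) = 37747 / 2079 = 18.16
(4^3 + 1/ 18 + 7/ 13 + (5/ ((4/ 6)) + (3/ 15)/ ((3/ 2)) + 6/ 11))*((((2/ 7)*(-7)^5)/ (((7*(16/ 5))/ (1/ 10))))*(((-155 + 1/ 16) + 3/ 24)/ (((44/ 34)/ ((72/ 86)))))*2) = 6763737028391/ 21644480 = 312492.47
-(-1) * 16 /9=16 /9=1.78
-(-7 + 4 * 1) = 3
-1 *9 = -9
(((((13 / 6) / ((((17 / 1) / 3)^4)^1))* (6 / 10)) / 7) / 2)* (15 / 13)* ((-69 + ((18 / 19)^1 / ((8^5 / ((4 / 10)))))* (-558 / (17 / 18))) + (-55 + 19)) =-84396864357 / 7734926581760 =-0.01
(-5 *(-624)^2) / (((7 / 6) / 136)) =-1588654080 / 7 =-226950582.86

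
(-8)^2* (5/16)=20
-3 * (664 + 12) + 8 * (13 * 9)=-1092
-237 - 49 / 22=-5263 / 22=-239.23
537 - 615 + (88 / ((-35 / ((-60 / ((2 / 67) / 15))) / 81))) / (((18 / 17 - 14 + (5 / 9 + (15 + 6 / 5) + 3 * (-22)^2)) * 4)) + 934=7446777658 / 3897943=1910.44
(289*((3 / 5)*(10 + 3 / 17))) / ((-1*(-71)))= 24.85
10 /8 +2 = 13 /4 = 3.25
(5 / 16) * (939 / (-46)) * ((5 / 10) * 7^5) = -78908865 / 1472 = -53606.57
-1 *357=-357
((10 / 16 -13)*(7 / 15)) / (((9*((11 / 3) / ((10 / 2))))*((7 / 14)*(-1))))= 7 / 4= 1.75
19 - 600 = -581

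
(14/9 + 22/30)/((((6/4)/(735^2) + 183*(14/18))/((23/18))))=28439845/1384056477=0.02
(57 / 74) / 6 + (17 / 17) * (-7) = -1017 / 148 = -6.87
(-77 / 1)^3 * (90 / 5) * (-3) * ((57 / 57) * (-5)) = -123263910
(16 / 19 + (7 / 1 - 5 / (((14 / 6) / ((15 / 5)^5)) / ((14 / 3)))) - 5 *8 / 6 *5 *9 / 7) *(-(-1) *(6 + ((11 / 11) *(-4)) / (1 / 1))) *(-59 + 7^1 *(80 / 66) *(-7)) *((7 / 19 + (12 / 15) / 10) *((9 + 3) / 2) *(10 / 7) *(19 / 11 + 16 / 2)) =233543612297112 / 10701845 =21822742.93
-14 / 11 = -1.27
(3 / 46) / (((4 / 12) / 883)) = 7947 / 46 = 172.76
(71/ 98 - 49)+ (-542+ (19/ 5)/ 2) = -144152/ 245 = -588.38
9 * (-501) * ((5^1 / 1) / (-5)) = 4509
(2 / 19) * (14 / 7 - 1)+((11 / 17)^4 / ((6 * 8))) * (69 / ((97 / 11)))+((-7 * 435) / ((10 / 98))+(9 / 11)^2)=-8892585629963649 / 298006937008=-29840.20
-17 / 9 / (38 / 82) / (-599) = 697 / 102429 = 0.01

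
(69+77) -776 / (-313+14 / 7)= 46182 / 311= 148.50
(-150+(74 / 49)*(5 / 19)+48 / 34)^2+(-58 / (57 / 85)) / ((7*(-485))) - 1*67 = 1595902054910801 / 72893733339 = 21893.54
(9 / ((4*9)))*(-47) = -47 / 4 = -11.75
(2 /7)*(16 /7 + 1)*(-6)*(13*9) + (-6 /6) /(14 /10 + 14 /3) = -419901 /637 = -659.19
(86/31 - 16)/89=-410/2759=-0.15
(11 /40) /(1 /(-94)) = -517 /20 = -25.85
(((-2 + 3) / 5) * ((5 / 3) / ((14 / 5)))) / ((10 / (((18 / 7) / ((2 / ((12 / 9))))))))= 1 / 49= 0.02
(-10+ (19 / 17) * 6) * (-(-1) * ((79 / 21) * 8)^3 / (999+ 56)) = -2019487744 / 23728005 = -85.11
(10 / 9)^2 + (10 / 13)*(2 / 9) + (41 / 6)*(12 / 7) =96706 / 7371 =13.12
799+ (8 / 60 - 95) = 10562 / 15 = 704.13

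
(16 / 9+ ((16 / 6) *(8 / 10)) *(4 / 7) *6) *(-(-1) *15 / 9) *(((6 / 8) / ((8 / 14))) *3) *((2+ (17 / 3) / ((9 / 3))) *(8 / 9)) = 50120 / 243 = 206.26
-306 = -306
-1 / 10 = -0.10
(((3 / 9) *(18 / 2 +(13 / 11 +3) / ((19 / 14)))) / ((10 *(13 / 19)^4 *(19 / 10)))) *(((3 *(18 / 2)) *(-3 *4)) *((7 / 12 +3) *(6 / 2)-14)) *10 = 10183.79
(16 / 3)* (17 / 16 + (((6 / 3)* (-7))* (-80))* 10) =59739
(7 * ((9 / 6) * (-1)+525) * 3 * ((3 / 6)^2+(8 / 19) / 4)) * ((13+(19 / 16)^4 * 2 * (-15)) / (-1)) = 907588994319 / 4980736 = 182219.86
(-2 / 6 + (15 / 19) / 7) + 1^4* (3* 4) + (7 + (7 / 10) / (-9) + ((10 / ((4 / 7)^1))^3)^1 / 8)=688.62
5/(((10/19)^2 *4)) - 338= -26679/80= -333.49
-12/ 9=-4/ 3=-1.33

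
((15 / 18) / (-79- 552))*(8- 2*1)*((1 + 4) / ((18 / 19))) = -475 / 11358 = -0.04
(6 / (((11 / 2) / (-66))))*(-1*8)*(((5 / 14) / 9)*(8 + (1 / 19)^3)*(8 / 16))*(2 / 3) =418080 / 6859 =60.95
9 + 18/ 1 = 27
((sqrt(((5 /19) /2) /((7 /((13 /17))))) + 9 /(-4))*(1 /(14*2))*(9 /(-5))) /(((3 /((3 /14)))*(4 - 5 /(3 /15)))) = -27 /54880 + 3*sqrt(293930) /62041840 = -0.00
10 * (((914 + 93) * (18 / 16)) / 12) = 15105 / 16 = 944.06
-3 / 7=-0.43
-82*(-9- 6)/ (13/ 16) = 19680/ 13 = 1513.85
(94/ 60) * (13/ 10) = 611/ 300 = 2.04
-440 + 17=-423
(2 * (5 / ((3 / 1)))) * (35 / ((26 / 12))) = 53.85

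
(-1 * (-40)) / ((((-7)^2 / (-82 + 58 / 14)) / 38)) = -828400 / 343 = -2415.16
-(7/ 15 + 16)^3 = -15069223/ 3375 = -4464.95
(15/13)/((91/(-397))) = -5955/1183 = -5.03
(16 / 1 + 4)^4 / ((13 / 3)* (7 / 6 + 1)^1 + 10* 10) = 2880000 / 1969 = 1462.67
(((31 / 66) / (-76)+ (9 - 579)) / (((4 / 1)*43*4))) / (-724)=2859151 / 2498529792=0.00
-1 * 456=-456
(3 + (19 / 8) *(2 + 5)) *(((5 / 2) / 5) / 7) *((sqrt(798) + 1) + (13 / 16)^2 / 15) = 629413 / 430080 + 157 *sqrt(798) / 112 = 41.06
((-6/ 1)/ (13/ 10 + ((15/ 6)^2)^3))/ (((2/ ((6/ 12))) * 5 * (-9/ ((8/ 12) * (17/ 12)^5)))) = 1419857/ 2748306672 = 0.00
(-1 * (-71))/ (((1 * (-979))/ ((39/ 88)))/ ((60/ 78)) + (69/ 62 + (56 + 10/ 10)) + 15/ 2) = -33015/ 1304846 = -0.03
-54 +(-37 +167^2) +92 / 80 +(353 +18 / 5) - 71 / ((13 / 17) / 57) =1188903 / 52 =22863.52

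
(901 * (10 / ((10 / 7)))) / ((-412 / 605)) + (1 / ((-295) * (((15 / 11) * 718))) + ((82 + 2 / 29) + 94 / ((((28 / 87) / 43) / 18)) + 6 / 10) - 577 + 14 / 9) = 86217784146633841 / 398586176100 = 216309.02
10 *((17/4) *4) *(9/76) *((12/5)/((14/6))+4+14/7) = 18819/133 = 141.50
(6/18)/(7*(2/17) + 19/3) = 0.05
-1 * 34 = -34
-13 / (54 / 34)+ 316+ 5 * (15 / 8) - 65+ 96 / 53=254.00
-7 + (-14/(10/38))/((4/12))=-833/5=-166.60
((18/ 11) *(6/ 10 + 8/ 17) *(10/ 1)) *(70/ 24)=9555/ 187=51.10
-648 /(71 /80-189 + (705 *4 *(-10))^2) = -51840 /63619184951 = -0.00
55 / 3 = 18.33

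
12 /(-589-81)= -6 /335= -0.02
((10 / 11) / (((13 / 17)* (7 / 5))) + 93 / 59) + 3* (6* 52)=55422467 / 59059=938.43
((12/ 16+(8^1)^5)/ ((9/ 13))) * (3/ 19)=1703975/ 228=7473.57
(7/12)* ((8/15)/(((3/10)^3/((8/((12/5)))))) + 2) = 57701/1458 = 39.58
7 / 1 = 7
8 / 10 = 4 / 5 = 0.80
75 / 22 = 3.41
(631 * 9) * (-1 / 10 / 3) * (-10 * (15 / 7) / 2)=28395 / 14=2028.21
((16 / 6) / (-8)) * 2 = -2 / 3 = -0.67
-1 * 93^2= -8649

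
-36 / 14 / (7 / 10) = -180 / 49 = -3.67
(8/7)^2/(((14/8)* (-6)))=-128/1029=-0.12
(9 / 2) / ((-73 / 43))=-387 / 146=-2.65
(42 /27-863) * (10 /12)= -38765 /54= -717.87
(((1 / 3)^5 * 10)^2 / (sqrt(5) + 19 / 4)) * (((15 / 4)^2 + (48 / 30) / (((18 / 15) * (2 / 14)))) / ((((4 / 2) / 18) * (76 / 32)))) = 224600 / 5530923 - 898400 * sqrt(5) / 105087537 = 0.02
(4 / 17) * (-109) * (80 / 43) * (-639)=22288320 / 731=30490.18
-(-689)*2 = 1378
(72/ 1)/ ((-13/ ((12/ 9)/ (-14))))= 48/ 91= 0.53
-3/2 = -1.50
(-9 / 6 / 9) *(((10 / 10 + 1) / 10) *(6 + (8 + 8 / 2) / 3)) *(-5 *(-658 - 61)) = -3595 / 3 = -1198.33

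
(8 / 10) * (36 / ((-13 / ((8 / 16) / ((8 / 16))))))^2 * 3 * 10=31104 / 169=184.05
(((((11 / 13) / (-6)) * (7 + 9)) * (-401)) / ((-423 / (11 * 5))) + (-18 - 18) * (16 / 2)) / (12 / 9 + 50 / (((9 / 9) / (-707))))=3345988 / 291573477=0.01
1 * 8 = 8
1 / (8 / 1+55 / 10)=2 / 27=0.07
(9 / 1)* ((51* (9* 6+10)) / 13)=29376 / 13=2259.69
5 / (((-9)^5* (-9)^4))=-5 / 387420489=-0.00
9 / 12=3 / 4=0.75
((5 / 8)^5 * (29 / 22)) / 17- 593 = -7267261951 / 12255232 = -592.99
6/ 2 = 3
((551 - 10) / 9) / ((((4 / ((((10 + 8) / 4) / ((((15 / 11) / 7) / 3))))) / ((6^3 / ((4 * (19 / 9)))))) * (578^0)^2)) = 10122651 / 380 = 26638.56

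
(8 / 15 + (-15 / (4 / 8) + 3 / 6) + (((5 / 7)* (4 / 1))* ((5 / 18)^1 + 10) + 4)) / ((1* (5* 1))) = 2771 / 3150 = 0.88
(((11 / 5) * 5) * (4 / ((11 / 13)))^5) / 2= 190102016 / 14641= 12984.22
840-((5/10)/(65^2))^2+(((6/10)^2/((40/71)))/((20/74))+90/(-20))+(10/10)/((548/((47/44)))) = 90157397504227/107603567500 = 837.87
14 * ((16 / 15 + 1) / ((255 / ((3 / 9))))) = 434 / 11475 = 0.04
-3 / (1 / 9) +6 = -21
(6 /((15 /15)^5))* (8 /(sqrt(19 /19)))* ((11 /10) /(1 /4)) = 1056 /5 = 211.20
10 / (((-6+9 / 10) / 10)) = -1000 / 51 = -19.61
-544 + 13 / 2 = -1075 / 2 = -537.50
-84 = -84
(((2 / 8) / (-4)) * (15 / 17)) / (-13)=15 / 3536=0.00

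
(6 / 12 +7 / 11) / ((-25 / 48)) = -24 / 11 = -2.18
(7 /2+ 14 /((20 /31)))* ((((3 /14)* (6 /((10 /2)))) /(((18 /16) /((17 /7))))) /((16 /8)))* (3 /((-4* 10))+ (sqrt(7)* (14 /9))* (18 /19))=-459 /875+ 4896* sqrt(7) /475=26.75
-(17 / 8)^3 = -4913 / 512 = -9.60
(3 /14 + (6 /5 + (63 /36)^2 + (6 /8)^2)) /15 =1411 /4200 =0.34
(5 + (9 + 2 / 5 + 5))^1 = 97 / 5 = 19.40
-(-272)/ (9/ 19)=5168/ 9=574.22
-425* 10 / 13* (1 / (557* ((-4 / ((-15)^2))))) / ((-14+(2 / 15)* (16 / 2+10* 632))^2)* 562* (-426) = -6438873515625 / 560826007378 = -11.48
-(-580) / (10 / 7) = 406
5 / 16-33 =-523 / 16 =-32.69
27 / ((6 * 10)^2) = 3 / 400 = 0.01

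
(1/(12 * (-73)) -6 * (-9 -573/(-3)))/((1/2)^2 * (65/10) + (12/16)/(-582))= -92789521/137970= -672.53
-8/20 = -2/5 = -0.40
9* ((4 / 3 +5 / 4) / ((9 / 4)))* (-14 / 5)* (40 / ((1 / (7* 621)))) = -5030928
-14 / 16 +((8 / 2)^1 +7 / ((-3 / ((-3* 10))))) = 585 / 8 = 73.12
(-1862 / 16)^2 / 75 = 180.58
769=769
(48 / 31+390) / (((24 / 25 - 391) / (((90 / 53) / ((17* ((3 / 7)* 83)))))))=-76500 / 27137431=-0.00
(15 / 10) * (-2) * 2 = -6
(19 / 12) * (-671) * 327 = -1389641 / 4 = -347410.25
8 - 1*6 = 2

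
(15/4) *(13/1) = 195/4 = 48.75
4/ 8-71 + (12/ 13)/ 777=-474739/ 6734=-70.50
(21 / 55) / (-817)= -21 / 44935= -0.00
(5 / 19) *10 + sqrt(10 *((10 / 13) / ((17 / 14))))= 10 *sqrt(3094) / 221 + 50 / 19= 5.15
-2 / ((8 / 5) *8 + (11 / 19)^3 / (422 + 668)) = -14952620 / 95698099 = -0.16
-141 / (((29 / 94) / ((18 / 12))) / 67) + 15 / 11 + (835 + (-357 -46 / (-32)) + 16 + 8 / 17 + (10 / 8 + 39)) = -3938785099 / 86768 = -45394.44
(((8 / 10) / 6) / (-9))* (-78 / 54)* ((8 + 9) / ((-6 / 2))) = -0.12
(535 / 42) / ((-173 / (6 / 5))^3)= -0.00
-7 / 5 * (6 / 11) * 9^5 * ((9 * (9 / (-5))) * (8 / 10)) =803538792 / 1375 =584391.85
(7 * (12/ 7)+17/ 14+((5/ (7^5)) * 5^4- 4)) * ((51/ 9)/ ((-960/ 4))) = -5371643/ 24202080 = -0.22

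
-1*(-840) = 840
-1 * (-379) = 379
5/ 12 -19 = -18.58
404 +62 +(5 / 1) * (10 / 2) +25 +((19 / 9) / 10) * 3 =15499 / 30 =516.63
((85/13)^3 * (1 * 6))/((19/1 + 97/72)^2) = 764069760/188610253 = 4.05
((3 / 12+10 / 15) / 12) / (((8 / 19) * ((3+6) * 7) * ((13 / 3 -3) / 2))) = 209 / 48384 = 0.00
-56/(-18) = 28/9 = 3.11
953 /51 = 18.69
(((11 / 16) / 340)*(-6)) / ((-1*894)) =11 / 810560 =0.00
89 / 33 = 2.70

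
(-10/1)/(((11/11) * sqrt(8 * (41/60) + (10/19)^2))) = -95 * sqrt(466530)/15551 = -4.17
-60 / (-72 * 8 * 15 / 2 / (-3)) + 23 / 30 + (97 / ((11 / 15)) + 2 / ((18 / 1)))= 527111 / 3960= 133.11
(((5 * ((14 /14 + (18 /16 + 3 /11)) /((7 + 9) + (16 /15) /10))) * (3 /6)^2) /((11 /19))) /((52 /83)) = 124780125 /243223552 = 0.51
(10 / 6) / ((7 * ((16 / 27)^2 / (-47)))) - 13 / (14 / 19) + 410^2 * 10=3012263279 / 1792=1680950.49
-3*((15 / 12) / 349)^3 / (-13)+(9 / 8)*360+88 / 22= 14465149122487 / 35367112768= 409.00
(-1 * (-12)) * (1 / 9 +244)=8788 / 3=2929.33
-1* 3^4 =-81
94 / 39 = 2.41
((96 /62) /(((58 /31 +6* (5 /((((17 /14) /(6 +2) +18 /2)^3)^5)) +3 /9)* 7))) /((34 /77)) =229410429573300858107166735827922821044921875000 /1009463822049235622375443921301936288958818508473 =0.23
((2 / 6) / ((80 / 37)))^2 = 1369 / 57600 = 0.02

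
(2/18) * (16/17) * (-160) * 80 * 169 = -34611200/153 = -226216.99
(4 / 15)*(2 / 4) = 2 / 15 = 0.13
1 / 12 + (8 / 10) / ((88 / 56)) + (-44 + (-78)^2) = 3986791 / 660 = 6040.59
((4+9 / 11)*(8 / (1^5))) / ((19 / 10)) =20.29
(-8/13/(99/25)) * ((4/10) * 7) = -560/1287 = -0.44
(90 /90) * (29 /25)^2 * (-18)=-24.22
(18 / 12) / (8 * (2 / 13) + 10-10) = 39 / 32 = 1.22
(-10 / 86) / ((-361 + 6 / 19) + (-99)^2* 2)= -19 / 3144031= -0.00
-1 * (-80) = 80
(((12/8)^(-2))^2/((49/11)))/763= 176/3028347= 0.00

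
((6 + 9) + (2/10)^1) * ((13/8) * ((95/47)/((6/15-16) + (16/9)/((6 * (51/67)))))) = -32311305/9844244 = -3.28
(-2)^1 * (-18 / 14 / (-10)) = -9 / 35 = -0.26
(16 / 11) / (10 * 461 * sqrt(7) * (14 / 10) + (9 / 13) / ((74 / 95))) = -13160160 / 2968238474976533 + 95565049216 * sqrt(7) / 2968238474976533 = 0.00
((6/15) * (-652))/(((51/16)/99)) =-688512/85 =-8100.14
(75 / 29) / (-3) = -25 / 29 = -0.86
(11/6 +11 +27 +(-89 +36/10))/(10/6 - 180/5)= 1367/1030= 1.33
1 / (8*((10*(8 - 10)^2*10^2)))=1 / 32000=0.00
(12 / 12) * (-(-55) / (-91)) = -55 / 91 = -0.60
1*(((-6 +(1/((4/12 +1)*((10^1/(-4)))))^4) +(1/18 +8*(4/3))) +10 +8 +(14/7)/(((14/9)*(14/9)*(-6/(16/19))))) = 1894853699/83790000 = 22.61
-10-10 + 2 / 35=-698 / 35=-19.94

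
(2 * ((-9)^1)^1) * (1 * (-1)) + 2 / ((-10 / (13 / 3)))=257 / 15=17.13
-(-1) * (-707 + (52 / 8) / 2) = -2815 / 4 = -703.75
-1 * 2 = -2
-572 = -572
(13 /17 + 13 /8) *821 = 266825 /136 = 1961.95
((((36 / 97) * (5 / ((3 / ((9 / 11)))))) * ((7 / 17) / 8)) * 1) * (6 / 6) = 945 / 36278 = 0.03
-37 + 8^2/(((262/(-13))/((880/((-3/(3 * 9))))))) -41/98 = 322402183/12838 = 25113.12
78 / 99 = 26 / 33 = 0.79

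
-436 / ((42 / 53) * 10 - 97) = 23108 / 4721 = 4.89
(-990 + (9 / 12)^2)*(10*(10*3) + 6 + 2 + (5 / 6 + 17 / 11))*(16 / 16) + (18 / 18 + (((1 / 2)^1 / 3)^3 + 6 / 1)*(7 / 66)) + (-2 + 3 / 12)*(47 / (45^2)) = -2211111473 / 7200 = -307098.82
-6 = -6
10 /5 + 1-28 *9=-249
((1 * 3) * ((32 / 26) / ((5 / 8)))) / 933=128 / 20215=0.01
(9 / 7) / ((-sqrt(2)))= -0.91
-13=-13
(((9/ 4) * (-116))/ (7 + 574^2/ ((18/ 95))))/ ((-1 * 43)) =2349/ 672957439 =0.00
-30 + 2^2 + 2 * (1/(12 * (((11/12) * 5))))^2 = -78648/3025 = -26.00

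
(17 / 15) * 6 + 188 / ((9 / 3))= 1042 / 15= 69.47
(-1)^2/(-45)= -0.02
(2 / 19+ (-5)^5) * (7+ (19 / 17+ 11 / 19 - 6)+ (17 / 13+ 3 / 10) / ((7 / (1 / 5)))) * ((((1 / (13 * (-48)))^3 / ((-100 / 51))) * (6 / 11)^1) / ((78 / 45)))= -239306260761 / 42274125910016000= -0.00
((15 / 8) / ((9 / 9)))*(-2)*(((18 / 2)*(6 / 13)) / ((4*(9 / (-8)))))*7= 315 / 13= 24.23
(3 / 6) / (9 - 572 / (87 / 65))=-87 / 72794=-0.00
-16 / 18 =-8 / 9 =-0.89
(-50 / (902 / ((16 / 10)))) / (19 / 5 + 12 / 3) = -0.01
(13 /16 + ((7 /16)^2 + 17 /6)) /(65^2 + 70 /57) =55993 /61669120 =0.00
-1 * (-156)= 156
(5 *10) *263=13150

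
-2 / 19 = -0.11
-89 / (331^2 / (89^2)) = -704969 / 109561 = -6.43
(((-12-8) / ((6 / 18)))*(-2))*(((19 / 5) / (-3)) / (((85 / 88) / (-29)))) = 387904 / 85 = 4563.58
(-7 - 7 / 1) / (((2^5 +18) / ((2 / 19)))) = -14 / 475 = -0.03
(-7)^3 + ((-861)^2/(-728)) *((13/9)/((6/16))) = -12796/3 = -4265.33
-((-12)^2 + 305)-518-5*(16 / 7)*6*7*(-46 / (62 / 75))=25742.68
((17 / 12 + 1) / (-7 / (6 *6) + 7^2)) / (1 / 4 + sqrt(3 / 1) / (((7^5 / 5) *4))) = 0.20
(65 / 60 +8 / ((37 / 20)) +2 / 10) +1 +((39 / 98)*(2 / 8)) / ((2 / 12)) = 195929 / 27195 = 7.20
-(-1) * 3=3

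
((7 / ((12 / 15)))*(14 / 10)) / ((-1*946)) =-49 / 3784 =-0.01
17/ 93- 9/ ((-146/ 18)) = 8774/ 6789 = 1.29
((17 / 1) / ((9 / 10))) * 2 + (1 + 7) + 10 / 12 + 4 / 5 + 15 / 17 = 73889 / 1530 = 48.29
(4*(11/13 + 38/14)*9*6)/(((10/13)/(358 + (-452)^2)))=7161532704/35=204615220.11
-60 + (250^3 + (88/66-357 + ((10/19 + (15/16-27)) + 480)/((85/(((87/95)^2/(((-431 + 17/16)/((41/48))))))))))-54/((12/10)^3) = 15624553.07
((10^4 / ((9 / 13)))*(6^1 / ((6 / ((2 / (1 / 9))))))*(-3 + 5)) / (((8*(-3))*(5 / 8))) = -104000 / 3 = -34666.67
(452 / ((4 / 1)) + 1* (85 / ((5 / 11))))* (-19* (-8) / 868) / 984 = 475 / 8897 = 0.05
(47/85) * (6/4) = 141/170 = 0.83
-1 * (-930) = 930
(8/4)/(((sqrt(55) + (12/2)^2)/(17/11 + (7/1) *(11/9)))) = 8000/13651-2000 *sqrt(55)/122859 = 0.47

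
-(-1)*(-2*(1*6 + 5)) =-22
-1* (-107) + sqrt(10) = 110.16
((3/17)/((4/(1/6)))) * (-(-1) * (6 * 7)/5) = 21/340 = 0.06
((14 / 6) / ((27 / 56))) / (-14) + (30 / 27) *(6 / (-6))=-118 / 81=-1.46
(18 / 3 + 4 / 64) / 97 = 0.06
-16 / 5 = -3.20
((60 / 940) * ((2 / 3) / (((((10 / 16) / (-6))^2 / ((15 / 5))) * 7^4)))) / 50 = 6912 / 70529375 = 0.00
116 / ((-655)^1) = -116 / 655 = -0.18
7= 7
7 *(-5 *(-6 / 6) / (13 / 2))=70 / 13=5.38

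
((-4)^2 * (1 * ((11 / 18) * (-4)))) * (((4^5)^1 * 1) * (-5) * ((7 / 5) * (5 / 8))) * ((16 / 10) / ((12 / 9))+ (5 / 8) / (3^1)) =6662656 / 27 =246765.04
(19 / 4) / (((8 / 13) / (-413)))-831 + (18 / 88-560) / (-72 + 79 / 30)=-2937939833 / 732512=-4010.77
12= 12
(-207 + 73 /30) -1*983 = -35627 /30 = -1187.57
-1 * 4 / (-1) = 4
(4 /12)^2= 1 /9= 0.11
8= 8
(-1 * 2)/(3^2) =-2/9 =-0.22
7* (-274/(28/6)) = -411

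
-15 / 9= -5 / 3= -1.67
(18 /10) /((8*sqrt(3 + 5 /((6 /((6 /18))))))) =0.12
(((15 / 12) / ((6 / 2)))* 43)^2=46225 / 144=321.01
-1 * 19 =-19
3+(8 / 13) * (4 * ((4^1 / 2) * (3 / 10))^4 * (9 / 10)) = 133539 / 40625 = 3.29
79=79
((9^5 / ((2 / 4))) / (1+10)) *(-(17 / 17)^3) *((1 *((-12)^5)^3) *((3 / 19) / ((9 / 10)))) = 6065128113051669626880 / 209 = 29019751737089328358.28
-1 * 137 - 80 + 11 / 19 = -216.42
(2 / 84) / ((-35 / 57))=-19 / 490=-0.04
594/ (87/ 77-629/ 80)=-3659040/ 41473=-88.23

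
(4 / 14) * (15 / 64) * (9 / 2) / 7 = 135 / 3136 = 0.04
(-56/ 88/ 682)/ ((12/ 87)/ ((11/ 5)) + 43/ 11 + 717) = -203/ 156853180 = -0.00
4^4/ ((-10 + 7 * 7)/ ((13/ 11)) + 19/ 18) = 4608/ 613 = 7.52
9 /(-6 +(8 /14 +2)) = -21 /8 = -2.62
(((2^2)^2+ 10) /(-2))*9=-117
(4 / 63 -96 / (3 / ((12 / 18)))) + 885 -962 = -6191 / 63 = -98.27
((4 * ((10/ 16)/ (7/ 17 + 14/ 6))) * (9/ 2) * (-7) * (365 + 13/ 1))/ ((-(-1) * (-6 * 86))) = 28917/ 1376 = 21.02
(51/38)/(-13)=-51/494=-0.10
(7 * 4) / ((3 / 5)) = 140 / 3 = 46.67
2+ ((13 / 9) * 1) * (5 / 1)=83 / 9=9.22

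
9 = 9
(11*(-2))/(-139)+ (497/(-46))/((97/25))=-1628911/620218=-2.63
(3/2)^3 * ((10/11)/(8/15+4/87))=6525/1232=5.30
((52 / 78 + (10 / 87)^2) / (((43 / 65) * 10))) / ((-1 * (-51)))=33449 / 16598817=0.00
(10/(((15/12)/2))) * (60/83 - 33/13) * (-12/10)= 188064/5395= 34.86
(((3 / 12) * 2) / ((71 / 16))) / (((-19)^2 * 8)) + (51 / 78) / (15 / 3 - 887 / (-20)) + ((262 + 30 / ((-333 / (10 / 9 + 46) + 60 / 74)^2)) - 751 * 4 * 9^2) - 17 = -85600899595940278569442 / 352153719877856169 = -243078.22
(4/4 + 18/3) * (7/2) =49/2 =24.50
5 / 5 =1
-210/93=-70/31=-2.26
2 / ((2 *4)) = 1 / 4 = 0.25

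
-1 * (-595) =595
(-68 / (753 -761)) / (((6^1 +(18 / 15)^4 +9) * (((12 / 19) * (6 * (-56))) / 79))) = -15948125 / 86050944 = -0.19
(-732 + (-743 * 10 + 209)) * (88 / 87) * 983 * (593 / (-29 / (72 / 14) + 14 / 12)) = 4895568276192 / 4669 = 1048526081.86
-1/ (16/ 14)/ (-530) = 7/ 4240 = 0.00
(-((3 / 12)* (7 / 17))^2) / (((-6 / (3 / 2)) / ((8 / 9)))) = 49 / 20808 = 0.00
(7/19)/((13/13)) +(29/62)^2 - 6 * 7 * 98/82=-148549721/2994476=-49.61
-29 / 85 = -0.34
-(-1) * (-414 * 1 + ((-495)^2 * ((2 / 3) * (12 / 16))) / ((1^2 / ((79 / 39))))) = 6441561 / 26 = 247752.35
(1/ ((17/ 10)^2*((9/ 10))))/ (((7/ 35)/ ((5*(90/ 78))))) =125000/ 11271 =11.09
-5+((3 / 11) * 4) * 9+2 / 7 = 393 / 77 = 5.10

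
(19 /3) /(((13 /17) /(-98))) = -31654 /39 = -811.64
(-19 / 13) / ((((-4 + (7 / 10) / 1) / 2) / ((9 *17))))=135.52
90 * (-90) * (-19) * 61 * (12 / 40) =2816370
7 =7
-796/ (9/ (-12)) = 3184/ 3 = 1061.33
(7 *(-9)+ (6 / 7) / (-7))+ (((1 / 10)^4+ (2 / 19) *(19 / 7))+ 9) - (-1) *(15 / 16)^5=-1705580609361 / 32112640000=-53.11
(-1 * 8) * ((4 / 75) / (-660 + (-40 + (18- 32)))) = 16 / 26775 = 0.00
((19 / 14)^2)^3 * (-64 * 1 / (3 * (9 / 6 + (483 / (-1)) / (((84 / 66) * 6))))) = 9904396 / 4588311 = 2.16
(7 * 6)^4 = 3111696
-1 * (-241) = 241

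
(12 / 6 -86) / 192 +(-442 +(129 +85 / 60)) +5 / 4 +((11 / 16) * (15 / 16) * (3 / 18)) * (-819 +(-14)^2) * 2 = -341467 / 768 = -444.62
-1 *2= -2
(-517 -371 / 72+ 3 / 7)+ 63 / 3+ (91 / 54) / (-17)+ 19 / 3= -12710371 / 25704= -494.49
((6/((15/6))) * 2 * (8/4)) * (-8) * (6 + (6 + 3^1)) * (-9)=10368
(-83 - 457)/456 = -45/38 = -1.18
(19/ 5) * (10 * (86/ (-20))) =-817/ 5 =-163.40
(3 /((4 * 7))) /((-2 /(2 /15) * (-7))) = 1 /980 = 0.00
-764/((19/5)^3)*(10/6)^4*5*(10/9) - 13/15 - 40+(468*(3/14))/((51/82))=-1417566345599/2975125545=-476.47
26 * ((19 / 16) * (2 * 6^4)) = 80028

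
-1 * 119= -119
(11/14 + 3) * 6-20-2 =5/7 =0.71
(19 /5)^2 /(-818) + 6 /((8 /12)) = 183689 /20450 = 8.98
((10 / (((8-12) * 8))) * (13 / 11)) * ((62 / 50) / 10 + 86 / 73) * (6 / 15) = -308919 / 1606000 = -0.19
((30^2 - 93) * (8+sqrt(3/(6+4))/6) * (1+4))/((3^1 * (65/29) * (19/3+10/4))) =7801 * sqrt(30)/6890+374448/689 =549.67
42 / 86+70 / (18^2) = 4907 / 6966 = 0.70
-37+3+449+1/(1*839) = 348186/839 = 415.00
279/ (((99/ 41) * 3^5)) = 1271/ 2673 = 0.48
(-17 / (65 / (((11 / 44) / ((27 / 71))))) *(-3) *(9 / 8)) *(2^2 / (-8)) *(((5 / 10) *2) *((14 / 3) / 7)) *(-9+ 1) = 1207 / 780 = 1.55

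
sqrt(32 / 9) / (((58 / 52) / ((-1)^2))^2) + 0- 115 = -115 + 2704 * sqrt(2) / 2523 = -113.48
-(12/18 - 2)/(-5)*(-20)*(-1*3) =-16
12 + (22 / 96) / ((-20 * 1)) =11509 / 960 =11.99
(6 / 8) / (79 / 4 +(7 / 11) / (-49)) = 231 / 6079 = 0.04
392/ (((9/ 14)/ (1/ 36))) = 1372/ 81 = 16.94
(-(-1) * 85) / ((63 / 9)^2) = 1.73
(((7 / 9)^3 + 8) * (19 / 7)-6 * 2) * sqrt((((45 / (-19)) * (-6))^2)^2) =2219.59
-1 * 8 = -8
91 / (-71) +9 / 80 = -6641 / 5680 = -1.17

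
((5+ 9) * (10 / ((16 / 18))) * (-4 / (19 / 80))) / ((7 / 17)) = -122400 / 19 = -6442.11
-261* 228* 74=-4403592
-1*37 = -37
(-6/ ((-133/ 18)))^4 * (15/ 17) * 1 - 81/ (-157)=751259442897/ 835132024349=0.90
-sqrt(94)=-9.70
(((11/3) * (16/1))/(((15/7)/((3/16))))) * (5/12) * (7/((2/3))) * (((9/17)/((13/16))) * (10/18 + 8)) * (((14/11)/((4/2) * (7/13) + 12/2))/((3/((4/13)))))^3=1882384/2395816137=0.00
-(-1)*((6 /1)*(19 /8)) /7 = 57 /28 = 2.04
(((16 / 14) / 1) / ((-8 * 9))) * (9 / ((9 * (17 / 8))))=-0.01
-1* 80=-80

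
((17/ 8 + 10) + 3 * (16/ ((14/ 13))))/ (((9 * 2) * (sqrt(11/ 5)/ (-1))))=-2.12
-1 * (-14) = 14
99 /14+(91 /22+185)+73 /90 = 1365341 /6930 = 197.02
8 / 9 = 0.89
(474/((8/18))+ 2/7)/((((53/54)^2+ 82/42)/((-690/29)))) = -8705.37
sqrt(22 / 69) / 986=sqrt(1518) / 68034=0.00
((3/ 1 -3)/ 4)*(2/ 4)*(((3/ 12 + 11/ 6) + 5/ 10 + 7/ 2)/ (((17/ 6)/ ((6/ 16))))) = 0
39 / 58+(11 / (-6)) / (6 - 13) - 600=-364831 / 609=-599.07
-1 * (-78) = 78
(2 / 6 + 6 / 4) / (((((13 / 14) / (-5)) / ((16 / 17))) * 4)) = -1540 / 663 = -2.32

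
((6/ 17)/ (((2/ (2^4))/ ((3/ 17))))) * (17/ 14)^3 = 306/ 343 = 0.89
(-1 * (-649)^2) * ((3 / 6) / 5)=-421201 / 10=-42120.10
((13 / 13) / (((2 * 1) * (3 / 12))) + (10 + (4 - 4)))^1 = 12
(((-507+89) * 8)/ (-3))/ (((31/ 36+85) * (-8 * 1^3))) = -456/ 281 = -1.62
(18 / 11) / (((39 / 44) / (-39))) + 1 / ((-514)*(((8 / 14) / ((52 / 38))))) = -1406395 / 19532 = -72.00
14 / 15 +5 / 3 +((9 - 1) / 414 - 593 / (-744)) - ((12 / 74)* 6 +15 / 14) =91208407 / 66480120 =1.37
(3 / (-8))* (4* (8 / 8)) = -3 / 2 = -1.50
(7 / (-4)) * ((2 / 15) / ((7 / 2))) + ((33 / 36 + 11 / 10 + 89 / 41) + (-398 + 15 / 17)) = -5478377 / 13940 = -393.00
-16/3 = -5.33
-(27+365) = -392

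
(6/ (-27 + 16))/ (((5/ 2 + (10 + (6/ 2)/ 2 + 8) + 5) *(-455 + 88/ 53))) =106/ 2378673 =0.00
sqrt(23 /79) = sqrt(1817) /79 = 0.54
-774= -774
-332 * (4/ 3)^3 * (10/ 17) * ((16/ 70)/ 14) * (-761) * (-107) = -13841287168/ 22491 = -615414.48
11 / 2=5.50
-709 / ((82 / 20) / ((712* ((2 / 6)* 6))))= -10096160 / 41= -246247.80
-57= -57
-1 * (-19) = 19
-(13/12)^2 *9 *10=-845/8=-105.62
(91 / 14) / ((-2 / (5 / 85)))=-13 / 68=-0.19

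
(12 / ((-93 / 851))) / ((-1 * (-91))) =-3404 / 2821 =-1.21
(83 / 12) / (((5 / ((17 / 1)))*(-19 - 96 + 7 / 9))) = -4233 / 20560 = -0.21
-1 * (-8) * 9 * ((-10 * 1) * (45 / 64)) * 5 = -10125 / 4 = -2531.25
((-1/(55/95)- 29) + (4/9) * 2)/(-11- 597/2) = 0.10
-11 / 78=-0.14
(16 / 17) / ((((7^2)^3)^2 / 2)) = 32 / 235301882417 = 0.00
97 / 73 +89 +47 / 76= 504575 / 5548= 90.95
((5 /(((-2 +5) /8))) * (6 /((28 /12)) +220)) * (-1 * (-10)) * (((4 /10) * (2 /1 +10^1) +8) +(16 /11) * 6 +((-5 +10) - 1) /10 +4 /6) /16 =29041120 /693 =41906.38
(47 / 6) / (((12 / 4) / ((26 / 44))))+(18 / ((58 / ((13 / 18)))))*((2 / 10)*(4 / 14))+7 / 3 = 1563173 / 401940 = 3.89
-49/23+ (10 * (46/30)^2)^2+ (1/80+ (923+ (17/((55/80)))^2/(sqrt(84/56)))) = 73984 * sqrt(6)/363+ 1098167267/745200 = 1972.89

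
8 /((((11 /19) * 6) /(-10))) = -760 /33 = -23.03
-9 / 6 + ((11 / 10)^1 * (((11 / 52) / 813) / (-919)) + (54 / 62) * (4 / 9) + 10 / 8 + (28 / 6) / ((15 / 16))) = 184810783981 / 36132028920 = 5.11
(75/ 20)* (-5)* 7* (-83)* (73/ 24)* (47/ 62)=49835275/ 1984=25118.59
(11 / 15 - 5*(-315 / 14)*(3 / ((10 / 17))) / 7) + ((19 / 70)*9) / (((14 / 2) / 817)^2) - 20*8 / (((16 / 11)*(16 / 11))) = 1369978537 / 41160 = 33284.22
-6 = -6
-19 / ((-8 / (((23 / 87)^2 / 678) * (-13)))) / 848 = -130663 / 34814009088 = -0.00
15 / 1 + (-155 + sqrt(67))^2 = 24107-310 *sqrt(67) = 21569.54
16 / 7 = 2.29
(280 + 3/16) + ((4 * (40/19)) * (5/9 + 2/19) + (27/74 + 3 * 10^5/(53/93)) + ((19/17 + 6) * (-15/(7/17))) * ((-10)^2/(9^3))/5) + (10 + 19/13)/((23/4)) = 3034173252862122365/5760766602864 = 526696.09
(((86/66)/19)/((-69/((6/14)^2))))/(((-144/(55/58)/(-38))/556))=-29885/1176588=-0.03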